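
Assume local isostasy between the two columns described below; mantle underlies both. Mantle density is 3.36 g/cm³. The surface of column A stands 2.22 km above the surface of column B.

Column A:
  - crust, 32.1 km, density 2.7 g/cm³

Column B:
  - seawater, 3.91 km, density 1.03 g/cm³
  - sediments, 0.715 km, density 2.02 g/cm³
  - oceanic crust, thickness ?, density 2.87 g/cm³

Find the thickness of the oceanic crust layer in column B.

Take the compensation level at the base of the deeper column (depth z_c below the surface of column A) and equate Σ ρ_i t_i down to z_c; mantle fills any gap and the z_c terms cancel.
Column A: 32.1×2.7 + (z_c − 32.1)×3.36
Column B: 2.22×0 + 3.91×1.03 + 0.715×2.02 + x×2.87 + (z_c − 2.22 − 4.625 − x)×3.36
The z_c×3.36 term appears on both sides and cancels. Collect the known terms of each column as K = Σ(ρt)_known − 3.36 × (depth of known layers): K_A = 86.67 − 3.36×32.1 = −21.186; K_B = 5.4716 − 3.36×(2.22 + 4.625) = −17.5276.
Balance: K_A = K_B − x×(3.36 − 2.87), so x = (K_B − K_A)/(3.36 − 2.87) = 3.6584/0.49 = 7.47 km.

7.47 km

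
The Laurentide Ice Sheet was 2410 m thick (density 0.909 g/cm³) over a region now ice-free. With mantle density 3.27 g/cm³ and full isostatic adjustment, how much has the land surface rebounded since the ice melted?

Removing the load lets mantle flow back in; uplift u satisfies ρ_ice t = ρ_m u.
u = t ρ_ice/ρ_m = 2410 m × 0.909/3.27 = 670 m.

670 m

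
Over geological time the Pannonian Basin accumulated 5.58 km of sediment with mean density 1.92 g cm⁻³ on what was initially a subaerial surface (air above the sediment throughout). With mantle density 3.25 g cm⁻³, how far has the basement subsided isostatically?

Subaerial load: s = t ρ_sed / ρ_m = 5.58 km × 1.92/3.25 = 3.3 km.

3.3 km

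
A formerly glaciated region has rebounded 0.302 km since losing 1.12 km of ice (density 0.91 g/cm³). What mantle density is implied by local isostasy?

ρ_m = ρ_ice t / u = 0.91 × 1.12 km/0.302 km = 3.37 g/cm³.

3.37 g/cm³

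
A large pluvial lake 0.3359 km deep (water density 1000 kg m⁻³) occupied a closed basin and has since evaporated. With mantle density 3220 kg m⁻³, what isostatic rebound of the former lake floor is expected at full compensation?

u = d ρ_w/ρ_m = 0.3359 km × 1000/3220 = 0.104 km.

0.104 km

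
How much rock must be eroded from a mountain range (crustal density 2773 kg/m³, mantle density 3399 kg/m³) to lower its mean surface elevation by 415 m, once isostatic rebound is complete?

2250 m

Net drop Δ = e − u = e − e ρ_c/ρ_m = e (ρ_m − ρ_c)/ρ_m.
e = Δ ρ_m/(ρ_m − ρ_c) = 415 m × 3399/626 = 2250 m.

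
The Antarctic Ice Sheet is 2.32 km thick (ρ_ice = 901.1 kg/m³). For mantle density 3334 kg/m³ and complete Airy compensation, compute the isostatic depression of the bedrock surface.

0.627 km

Equating mass per unit area of the two columns: the ice load ρ_ice t is balanced by mantle displaced below, ρ_m s.
s = t ρ_ice / ρ_m = 2.32 km × 901.1/3334 = 0.627 km.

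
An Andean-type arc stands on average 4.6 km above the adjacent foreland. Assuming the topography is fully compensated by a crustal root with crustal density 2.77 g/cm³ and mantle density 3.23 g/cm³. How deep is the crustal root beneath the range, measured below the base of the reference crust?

By Archimedes' principle applied to the lithosphere: the weight of the topography is balanced by the buoyancy of the root, ρ_c h = (ρ_m − ρ_c) r.
r = h · ρ_c / (ρ_m − ρ_c) = 4.6 km × 2.77 / (3.23 − 2.77) = 27.7 km.

27.7 km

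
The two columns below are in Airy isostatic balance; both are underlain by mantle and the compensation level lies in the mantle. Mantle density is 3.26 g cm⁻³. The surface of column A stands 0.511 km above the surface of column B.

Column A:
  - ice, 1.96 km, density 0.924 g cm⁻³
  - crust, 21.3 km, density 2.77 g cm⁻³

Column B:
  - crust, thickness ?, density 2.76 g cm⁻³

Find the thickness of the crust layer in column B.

Take the compensation level at the base of the deeper column (depth z_c below the surface of column A) and equate Σ ρ_i t_i down to z_c; mantle fills any gap and the z_c terms cancel.
Column A: 1.96×0.924 + 21.3×2.77 + (z_c − 23.26)×3.26
Column B: 0.511×0 + x×2.76 + (z_c − 0.511 − 0 − x)×3.26
The z_c×3.26 term appears on both sides and cancels. Collect the known terms of each column as K = Σ(ρt)_known − 3.26 × (depth of known layers): K_A = 60.81204 − 3.26×23.26 = −15.01556; K_B = 0 − 3.26×(0.511 + 0) = −1.66586.
Balance: K_A = K_B − x×(3.26 − 2.76), so x = (K_B − K_A)/(3.26 − 2.76) = 13.3497/0.5 = 26.7 km.

26.7 km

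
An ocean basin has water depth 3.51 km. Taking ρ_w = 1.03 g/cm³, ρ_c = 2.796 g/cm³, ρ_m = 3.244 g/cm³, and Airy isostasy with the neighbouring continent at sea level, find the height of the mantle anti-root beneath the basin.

13.8 km

Equating mass per unit area of the two columns: replacing crust with seawater at the top is compensated by replacing crust with mantle at the base: d (ρ_c − ρ_w) = a (ρ_m − ρ_c).
a = d (ρ_c − ρ_w)/(ρ_m − ρ_c) = 3.51 km × 1.766/0.448 = 13.8 km.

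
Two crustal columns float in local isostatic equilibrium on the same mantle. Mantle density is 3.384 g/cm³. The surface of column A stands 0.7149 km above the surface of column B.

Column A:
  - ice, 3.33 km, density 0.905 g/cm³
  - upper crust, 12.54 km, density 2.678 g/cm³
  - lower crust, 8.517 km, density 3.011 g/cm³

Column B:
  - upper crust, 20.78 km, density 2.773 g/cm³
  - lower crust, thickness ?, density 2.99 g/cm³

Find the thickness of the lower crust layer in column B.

13.1 km

Take the compensation level at the base of the deeper column (depth z_c below the surface of column A) and equate Σ ρ_i t_i down to z_c; mantle fills any gap and the z_c terms cancel.
Column A: 3.33×0.905 + 12.54×2.678 + 8.517×3.011 + (z_c − 24.387)×3.384
Column B: 0.7149×0 + 20.78×2.773 + x×2.99 + (z_c − 0.7149 − 20.78 − x)×3.384
The z_c×3.384 term appears on both sides and cancels. Collect the known terms of each column as K = Σ(ρt)_known − 3.384 × (depth of known layers): K_A = 62.240457 − 3.384×24.387 = −20.285151; K_B = 57.62294 − 3.384×(0.7149 + 20.78) = −15.1158016.
Balance: K_A = K_B − x×(3.384 − 2.99), so x = (K_B − K_A)/(3.384 − 2.99) = 5.16935/0.394 = 13.1 km.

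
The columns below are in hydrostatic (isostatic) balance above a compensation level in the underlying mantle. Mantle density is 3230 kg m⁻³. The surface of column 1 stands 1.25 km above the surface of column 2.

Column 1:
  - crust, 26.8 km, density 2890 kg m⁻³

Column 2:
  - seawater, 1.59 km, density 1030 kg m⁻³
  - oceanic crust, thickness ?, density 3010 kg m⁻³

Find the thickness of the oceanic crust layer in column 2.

7.17 km

Take the compensation level at the base of the deeper column (depth z_c below the surface of column 1) and equate Σ ρ_i t_i down to z_c; mantle fills any gap and the z_c terms cancel.
Column 1: 26.8×2890 + (z_c − 26.8)×3230
Column 2: 1.25×0 + 1.59×1030 + x×3010 + (z_c − 1.25 − 1.59 − x)×3230
The z_c×3230 term appears on both sides and cancels. Collect the known terms of each column as K = Σ(ρt)_known − 3230 × (depth of known layers): K_1 = 77452 − 3230×26.8 = −9112; K_2 = 1637.7 − 3230×(1.25 + 1.59) = −7535.5.
Balance: K_1 = K_2 − x×(3230 − 3010), so x = (K_2 − K_1)/(3230 − 3010) = 1576.5/220 = 7.17 km.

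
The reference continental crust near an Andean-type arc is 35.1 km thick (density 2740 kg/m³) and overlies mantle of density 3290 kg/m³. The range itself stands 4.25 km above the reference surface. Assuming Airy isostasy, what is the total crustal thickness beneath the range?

60.5 km

Root depth r = h ρ_c / (ρ_m − ρ_c) = 4.25 km × 2740 / 550 = 21.17 km.
Total thickness = T + h + r = 35.1 km + 4.25 km + 21.17 km = 60.5 km.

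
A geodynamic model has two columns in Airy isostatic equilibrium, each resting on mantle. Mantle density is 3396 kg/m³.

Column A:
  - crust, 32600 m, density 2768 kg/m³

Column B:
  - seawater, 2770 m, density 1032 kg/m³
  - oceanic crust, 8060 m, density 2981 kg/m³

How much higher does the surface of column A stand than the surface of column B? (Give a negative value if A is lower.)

3120 m

For any compensation level in the mantle, the mantle terms cancel and isostasy reduces to e = (Σt_A − Σt_B) − (Σ(ρt)_A − Σ(ρt)_B) / ρ_m.
Σt_A = 32600 m; Σt_B = 10830 m; Σ(ρt)_A = 90236800; Σ(ρt)_B = 26885500 (in m·kg/m³).
e = (32600 − 10830) − (90236800 − 26885500) / 3396 = 3120 m.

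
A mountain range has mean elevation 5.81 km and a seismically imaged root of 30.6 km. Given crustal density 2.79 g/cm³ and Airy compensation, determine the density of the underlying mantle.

Airy balance: ρ_c h = (ρ_m − ρ_c) r → ρ_m = ρ_c (1 + h/r).
ρ_m = 2.79 × (1 + 5.81 km/30.6 km) = 3.32 g/cm³.

3.32 g/cm³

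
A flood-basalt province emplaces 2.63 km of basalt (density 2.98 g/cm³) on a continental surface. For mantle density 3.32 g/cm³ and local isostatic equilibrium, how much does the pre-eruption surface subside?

2.36 km

Subaerial loading: s = t ρ_load / ρ_m.
s = 2.63 km × 2.98/3.32 = 2.36 km.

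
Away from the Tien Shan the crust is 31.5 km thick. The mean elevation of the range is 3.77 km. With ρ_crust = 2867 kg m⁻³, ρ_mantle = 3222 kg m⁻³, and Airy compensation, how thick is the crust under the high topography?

65.7 km

Root depth r = h ρ_c / (ρ_m − ρ_c) = 3.77 km × 2867 / 355 = 30.45 km.
Total thickness = T + h + r = 31.5 km + 3.77 km + 30.45 km = 65.7 km.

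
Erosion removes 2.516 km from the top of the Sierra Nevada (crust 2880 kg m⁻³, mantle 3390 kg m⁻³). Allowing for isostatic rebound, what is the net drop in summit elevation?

0.379 km

Rebound u = e ρ_c/ρ_m = 2.516 km × 2880/3390 = 2.137 km.
Net surface drop = e − u = 2.516 km − 2.137 km = e (ρ_m − ρ_c)/ρ_m = 0.379 km.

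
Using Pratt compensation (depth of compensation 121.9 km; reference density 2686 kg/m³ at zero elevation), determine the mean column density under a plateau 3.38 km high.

Pratt balance: ρ_ref D = ρ (D + h).
ρ = ρ_ref D/(D + h) = 2686 × 121.9 km/(121.9 km + 3.38 km) = 2610 kg/m³.

2610 kg/m³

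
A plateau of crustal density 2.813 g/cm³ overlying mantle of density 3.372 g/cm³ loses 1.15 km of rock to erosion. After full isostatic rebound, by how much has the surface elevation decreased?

0.191 km

Rebound u = e ρ_c/ρ_m = 1.15 km × 2.813/3.372 = 0.9594 km.
Net surface drop = e − u = 1.15 km − 0.9594 km = e (ρ_m − ρ_c)/ρ_m = 0.191 km.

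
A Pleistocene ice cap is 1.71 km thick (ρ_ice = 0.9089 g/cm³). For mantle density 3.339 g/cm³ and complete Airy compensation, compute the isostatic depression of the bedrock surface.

0.465 km

By Archimedes' principle applied to the lithosphere: the ice load ρ_ice t is balanced by mantle displaced below, ρ_m s.
s = t ρ_ice / ρ_m = 1.71 km × 0.9089/3.339 = 0.465 km.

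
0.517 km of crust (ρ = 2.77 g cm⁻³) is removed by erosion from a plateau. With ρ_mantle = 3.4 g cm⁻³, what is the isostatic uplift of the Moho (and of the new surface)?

Unloading: uplift u = e ρ_c/ρ_m = 0.517 km × 2.77/3.4 = 0.421 km.

0.421 km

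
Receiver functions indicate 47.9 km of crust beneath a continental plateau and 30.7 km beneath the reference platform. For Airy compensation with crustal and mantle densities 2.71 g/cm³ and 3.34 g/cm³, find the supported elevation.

Excess crust Δ = 47.9 km − 30.7 km = 17.2 km, split between elevation h and root r with h + r = Δ.
Airy balance ρ_c h = (ρ_m − ρ_c) r gives r = h ρ_c/(ρ_m − ρ_c), so h (1 + ρ_c/(ρ_m − ρ_c)) = Δ, i.e. h = Δ (ρ_m − ρ_c)/ρ_m.
h = 17.2 km × 0.63/3.34 = 3.24 km.

3.24 km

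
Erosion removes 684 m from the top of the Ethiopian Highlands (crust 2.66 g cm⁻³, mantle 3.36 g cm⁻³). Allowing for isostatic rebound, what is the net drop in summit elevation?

Rebound u = e ρ_c/ρ_m = 684 m × 2.66/3.36 = 541.5 m.
Net surface drop = e − u = 684 m − 541.5 m = e (ρ_m − ρ_c)/ρ_m = 142 m.

142 m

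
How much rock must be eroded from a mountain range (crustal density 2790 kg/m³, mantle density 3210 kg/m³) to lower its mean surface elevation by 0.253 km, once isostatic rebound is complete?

Net drop Δ = e − u = e − e ρ_c/ρ_m = e (ρ_m − ρ_c)/ρ_m.
e = Δ ρ_m/(ρ_m − ρ_c) = 0.253 km × 3210/420 = 1.93 km.

1.93 km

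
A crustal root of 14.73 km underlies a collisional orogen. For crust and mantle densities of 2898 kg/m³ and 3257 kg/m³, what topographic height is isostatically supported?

1.82 km

Balancing pressure at the compensation depth: ρ_c h = (ρ_m − ρ_c) r.
h = r (ρ_m − ρ_c) / ρ_c = 14.73 km × (3257 − 2898) / 2898 = 1.82 km.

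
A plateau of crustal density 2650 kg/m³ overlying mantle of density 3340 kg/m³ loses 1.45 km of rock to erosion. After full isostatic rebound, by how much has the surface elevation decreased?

Rebound u = e ρ_c/ρ_m = 1.45 km × 2650/3340 = 1.15 km.
Net surface drop = e − u = 1.45 km − 1.15 km = e (ρ_m − ρ_c)/ρ_m = 0.3 km.

0.3 km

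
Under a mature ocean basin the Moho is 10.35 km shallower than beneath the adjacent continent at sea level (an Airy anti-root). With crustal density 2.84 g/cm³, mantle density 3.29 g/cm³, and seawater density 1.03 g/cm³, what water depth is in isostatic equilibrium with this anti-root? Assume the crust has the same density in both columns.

Replacing a thickness d of crust by seawater at the top must be balanced by replacing crust with mantle at the base: d (ρ_c − ρ_w) = a (ρ_m − ρ_c).
d = a (ρ_m − ρ_c)/(ρ_c − ρ_w) = 10.35 km × 0.45/1.81 = 2.57 km.

2.57 km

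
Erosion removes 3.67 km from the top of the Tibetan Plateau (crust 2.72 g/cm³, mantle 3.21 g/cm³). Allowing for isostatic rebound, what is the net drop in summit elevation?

Rebound u = e ρ_c/ρ_m = 3.67 km × 2.72/3.21 = 3.11 km.
Net surface drop = e − u = 3.67 km − 3.11 km = e (ρ_m − ρ_c)/ρ_m = 0.56 km.

0.56 km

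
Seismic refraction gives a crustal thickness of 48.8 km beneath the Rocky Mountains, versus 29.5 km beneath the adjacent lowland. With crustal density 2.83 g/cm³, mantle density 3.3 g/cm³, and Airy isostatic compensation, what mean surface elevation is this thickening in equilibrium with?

2.75 km

Excess crust Δ = 48.8 km − 29.5 km = 19.3 km, split between elevation h and root r with h + r = Δ.
Airy balance ρ_c h = (ρ_m − ρ_c) r gives r = h ρ_c/(ρ_m − ρ_c), so h (1 + ρ_c/(ρ_m − ρ_c)) = Δ, i.e. h = Δ (ρ_m − ρ_c)/ρ_m.
h = 19.3 km × 0.47/3.3 = 2.75 km.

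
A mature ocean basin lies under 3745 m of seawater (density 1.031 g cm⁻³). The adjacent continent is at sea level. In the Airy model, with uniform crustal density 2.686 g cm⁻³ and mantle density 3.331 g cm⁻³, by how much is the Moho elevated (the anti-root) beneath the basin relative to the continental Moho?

9610 m

In Airy isostatic equilibrium: replacing crust with seawater at the top is compensated by replacing crust with mantle at the base: d (ρ_c − ρ_w) = a (ρ_m − ρ_c).
a = d (ρ_c − ρ_w)/(ρ_m − ρ_c) = 3745 m × 1.655/0.645 = 9610 m.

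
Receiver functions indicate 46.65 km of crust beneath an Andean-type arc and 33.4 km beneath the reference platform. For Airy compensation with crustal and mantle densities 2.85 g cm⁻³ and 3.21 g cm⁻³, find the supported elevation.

1.49 km

Excess crust Δ = 46.65 km − 33.4 km = 13.25 km, split between elevation h and root r with h + r = Δ.
Airy balance ρ_c h = (ρ_m − ρ_c) r gives r = h ρ_c/(ρ_m − ρ_c), so h (1 + ρ_c/(ρ_m − ρ_c)) = Δ, i.e. h = Δ (ρ_m − ρ_c)/ρ_m.
h = 13.25 km × 0.36/3.21 = 1.49 km.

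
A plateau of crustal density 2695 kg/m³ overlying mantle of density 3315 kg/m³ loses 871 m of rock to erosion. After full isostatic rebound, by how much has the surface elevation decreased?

Rebound u = e ρ_c/ρ_m = 871 m × 2695/3315 = 708.1 m.
Net surface drop = e − u = 871 m − 708.1 m = e (ρ_m − ρ_c)/ρ_m = 163 m.

163 m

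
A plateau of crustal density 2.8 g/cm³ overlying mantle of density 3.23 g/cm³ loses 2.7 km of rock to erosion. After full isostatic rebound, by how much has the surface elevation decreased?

Rebound u = e ρ_c/ρ_m = 2.7 km × 2.8/3.23 = 2.341 km.
Net surface drop = e − u = 2.7 km − 2.341 km = e (ρ_m − ρ_c)/ρ_m = 0.359 km.

0.359 km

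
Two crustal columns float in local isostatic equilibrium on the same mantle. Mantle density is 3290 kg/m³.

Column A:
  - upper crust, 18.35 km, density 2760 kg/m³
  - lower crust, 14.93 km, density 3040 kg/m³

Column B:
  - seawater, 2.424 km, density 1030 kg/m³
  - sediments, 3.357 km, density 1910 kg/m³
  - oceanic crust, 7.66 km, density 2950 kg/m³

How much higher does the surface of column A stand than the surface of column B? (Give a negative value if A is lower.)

For any compensation level in the mantle, the mantle terms cancel and isostasy reduces to e = (Σt_A − Σt_B) − (Σ(ρt)_A − Σ(ρt)_B) / ρ_m.
Σt_A = 33.28 km; Σt_B = 13.441 km; Σ(ρt)_A = 96033.2; Σ(ρt)_B = 31505.59 (in km·kg/m³).
e = (33.28 − 13.441) − (96033.2 − 31505.59) / 3290 = 0.226 km.

0.226 km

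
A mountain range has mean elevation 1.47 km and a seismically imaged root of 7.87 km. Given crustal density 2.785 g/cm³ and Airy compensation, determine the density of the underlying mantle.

3.31 g/cm³

Airy balance: ρ_c h = (ρ_m − ρ_c) r → ρ_m = ρ_c (1 + h/r).
ρ_m = 2.785 × (1 + 1.47 km/7.87 km) = 3.31 g/cm³.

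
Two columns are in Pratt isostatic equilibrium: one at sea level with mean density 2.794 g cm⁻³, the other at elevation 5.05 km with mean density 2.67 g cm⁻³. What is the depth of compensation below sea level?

109 km

ρ_ref D = ρ (D + h) → D (ρ_ref − ρ) = ρ h.
D = ρ h/(ρ_ref − ρ) = 2.67 × 5.05 km/(2.794 − 2.67) = 109 km.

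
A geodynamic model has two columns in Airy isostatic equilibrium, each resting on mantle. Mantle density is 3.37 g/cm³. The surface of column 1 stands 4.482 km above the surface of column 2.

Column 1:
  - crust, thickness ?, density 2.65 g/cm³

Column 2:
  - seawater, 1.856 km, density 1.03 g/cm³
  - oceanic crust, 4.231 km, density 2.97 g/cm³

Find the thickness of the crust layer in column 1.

Take the compensation level at the base of the deeper column (depth z_c below the surface of column 1) and equate Σ ρ_i t_i down to z_c; mantle fills any gap and the z_c terms cancel.
Column 1: x×2.65 + (z_c − 0 − x)×3.37
Column 2: 4.482×0 + 1.856×1.03 + 4.231×2.97 + (z_c − 4.482 − 6.087)×3.37
The z_c×3.37 term appears on both sides and cancels. Collect the known terms of each column as K = Σ(ρt)_known − 3.37 × (depth of known layers): K_1 = 0 − 3.37×0 = 0; K_2 = 14.47775 − 3.37×(4.482 + 6.087) = −21.13978.
Balance: K_1 − x×(3.37 − 2.65) = K_2, so x = (K_1 − K_2)/(3.37 − 2.65) = 21.1398/0.72 = 29.4 km.

29.4 km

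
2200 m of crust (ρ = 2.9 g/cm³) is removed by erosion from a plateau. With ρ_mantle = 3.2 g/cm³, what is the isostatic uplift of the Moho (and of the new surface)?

Unloading: uplift u = e ρ_c/ρ_m = 2200 m × 2.9/3.2 = 1990 m.

1990 m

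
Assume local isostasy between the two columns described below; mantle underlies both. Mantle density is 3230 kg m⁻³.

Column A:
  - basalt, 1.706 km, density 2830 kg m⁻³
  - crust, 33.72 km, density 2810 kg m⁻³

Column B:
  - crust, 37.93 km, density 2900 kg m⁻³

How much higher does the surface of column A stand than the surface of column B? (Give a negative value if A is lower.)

0.721 km

For any compensation level in the mantle, the mantle terms cancel and isostasy reduces to e = (Σt_A − Σt_B) − (Σ(ρt)_A − Σ(ρt)_B) / ρ_m.
Σt_A = 35.426 km; Σt_B = 37.93 km; Σ(ρt)_A = 99581.18; Σ(ρt)_B = 109997 (in km·kg m⁻³).
e = (35.426 − 37.93) − (99581.18 − 109997) / 3230 = 0.721 km.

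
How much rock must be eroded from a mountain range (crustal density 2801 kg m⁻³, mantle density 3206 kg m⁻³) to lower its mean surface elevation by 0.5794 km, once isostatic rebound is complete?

4.59 km

Net drop Δ = e − u = e − e ρ_c/ρ_m = e (ρ_m − ρ_c)/ρ_m.
e = Δ ρ_m/(ρ_m − ρ_c) = 0.5794 km × 3206/405 = 4.59 km.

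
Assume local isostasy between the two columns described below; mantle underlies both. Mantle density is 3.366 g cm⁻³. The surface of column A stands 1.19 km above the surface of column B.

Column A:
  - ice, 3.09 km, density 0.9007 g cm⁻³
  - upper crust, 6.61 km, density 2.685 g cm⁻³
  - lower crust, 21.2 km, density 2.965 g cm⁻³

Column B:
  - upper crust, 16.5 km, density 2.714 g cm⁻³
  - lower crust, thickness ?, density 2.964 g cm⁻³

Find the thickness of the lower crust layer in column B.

Take the compensation level at the base of the deeper column (depth z_c below the surface of column A) and equate Σ ρ_i t_i down to z_c; mantle fills any gap and the z_c terms cancel.
Column A: 3.09×0.9007 + 6.61×2.685 + 21.2×2.965 + (z_c − 30.9)×3.366
Column B: 1.19×0 + 16.5×2.714 + x×2.964 + (z_c − 1.19 − 16.5 − x)×3.366
The z_c×3.366 term appears on both sides and cancels. Collect the known terms of each column as K = Σ(ρt)_known − 3.366 × (depth of known layers): K_A = 83.389013 − 3.366×30.9 = −20.620387; K_B = 44.781 − 3.366×(1.19 + 16.5) = −14.76354.
Balance: K_A = K_B − x×(3.366 − 2.964), so x = (K_B − K_A)/(3.366 − 2.964) = 5.85685/0.402 = 14.6 km.

14.6 km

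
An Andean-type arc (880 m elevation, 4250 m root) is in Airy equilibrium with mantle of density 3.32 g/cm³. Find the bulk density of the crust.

2.75 g/cm³

ρ_c h = (ρ_m − ρ_c) r → ρ_c (h + r) = ρ_m r → ρ_c = ρ_m r / (h + r).
ρ_c = 3.32 × 4250 m / (880 m + 4250 m) = 2.75 g/cm³.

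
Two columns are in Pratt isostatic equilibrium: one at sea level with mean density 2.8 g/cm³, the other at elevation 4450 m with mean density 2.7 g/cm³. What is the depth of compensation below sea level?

120000 m

ρ_ref D = ρ (D + h) → D (ρ_ref − ρ) = ρ h.
D = ρ h/(ρ_ref − ρ) = 2.7 × 4450 m/(2.8 − 2.7) = 120000 m.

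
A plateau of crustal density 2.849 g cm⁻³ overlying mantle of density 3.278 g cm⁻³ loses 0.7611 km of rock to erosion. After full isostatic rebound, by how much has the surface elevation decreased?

Rebound u = e ρ_c/ρ_m = 0.7611 km × 2.849/3.278 = 0.6615 km.
Net surface drop = e − u = 0.7611 km − 0.6615 km = e (ρ_m − ρ_c)/ρ_m = 0.0996 km.

0.0996 km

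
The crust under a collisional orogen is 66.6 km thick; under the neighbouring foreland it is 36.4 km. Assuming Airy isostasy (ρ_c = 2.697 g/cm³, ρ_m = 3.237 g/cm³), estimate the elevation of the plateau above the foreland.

5.04 km

Excess crust Δ = 66.6 km − 36.4 km = 30.2 km, split between elevation h and root r with h + r = Δ.
Airy balance ρ_c h = (ρ_m − ρ_c) r gives r = h ρ_c/(ρ_m − ρ_c), so h (1 + ρ_c/(ρ_m − ρ_c)) = Δ, i.e. h = Δ (ρ_m − ρ_c)/ρ_m.
h = 30.2 km × 0.54/3.237 = 5.04 km.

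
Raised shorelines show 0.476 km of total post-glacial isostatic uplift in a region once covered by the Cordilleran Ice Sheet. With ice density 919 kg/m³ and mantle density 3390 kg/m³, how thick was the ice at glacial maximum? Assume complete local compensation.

u = t ρ_ice/ρ_m → t = u ρ_m/ρ_ice = 0.476 km × 3390/919 = 1.76 km.

1.76 km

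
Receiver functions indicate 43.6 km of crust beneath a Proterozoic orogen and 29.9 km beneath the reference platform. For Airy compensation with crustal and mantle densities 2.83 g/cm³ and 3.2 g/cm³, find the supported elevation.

1.58 km

Excess crust Δ = 43.6 km − 29.9 km = 13.7 km, split between elevation h and root r with h + r = Δ.
Airy balance ρ_c h = (ρ_m − ρ_c) r gives r = h ρ_c/(ρ_m − ρ_c), so h (1 + ρ_c/(ρ_m − ρ_c)) = Δ, i.e. h = Δ (ρ_m − ρ_c)/ρ_m.
h = 13.7 km × 0.37/3.2 = 1.58 km.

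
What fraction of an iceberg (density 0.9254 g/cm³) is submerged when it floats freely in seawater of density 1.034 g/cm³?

Submerged fraction = ρ_obj/ρ_fluid = 0.9254/1.034 = 0.895.

0.895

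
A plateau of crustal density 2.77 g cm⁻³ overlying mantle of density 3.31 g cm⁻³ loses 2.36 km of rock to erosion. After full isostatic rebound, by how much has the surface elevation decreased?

Rebound u = e ρ_c/ρ_m = 2.36 km × 2.77/3.31 = 1.975 km.
Net surface drop = e − u = 2.36 km − 1.975 km = e (ρ_m − ρ_c)/ρ_m = 0.385 km.

0.385 km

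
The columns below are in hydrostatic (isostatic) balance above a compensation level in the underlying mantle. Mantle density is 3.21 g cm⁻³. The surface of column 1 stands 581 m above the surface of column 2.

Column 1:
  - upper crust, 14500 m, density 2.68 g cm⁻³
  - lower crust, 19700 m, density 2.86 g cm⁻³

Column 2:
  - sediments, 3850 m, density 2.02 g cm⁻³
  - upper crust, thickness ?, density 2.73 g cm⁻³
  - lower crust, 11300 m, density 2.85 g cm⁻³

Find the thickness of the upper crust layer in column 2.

8470 m

Take the compensation level at the base of the deeper column (depth z_c below the surface of column 1) and equate Σ ρ_i t_i down to z_c; mantle fills any gap and the z_c terms cancel.
Column 1: 14500×2.68 + 19700×2.86 + (z_c − 34200)×3.21
Column 2: 581×0 + 3850×2.02 + x×2.73 + 11300×2.85 + (z_c − 581 − 15150 − x)×3.21
The z_c×3.21 term appears on both sides and cancels. Collect the known terms of each column as K = Σ(ρt)_known − 3.21 × (depth of known layers): K_1 = 95202 − 3.21×34200 = −14580; K_2 = 39982 − 3.21×(581 + 15150) = −10514.51.
Balance: K_1 = K_2 − x×(3.21 − 2.73), so x = (K_2 − K_1)/(3.21 − 2.73) = 4065.49/0.48 = 8470 m.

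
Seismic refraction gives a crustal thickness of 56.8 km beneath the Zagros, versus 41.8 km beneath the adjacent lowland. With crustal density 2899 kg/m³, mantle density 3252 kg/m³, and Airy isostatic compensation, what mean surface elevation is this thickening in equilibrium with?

Excess crust Δ = 56.8 km − 41.8 km = 15 km, split between elevation h and root r with h + r = Δ.
Airy balance ρ_c h = (ρ_m − ρ_c) r gives r = h ρ_c/(ρ_m − ρ_c), so h (1 + ρ_c/(ρ_m − ρ_c)) = Δ, i.e. h = Δ (ρ_m − ρ_c)/ρ_m.
h = 15 km × 353/3252 = 1.63 km.

1.63 km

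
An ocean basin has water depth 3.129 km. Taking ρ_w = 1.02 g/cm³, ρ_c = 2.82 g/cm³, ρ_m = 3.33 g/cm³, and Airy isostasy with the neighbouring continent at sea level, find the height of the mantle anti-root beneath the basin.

11 km

Balancing pressure at the compensation depth: replacing crust with seawater at the top is compensated by replacing crust with mantle at the base: d (ρ_c − ρ_w) = a (ρ_m − ρ_c).
a = d (ρ_c − ρ_w)/(ρ_m − ρ_c) = 3.129 km × 1.8/0.51 = 11 km.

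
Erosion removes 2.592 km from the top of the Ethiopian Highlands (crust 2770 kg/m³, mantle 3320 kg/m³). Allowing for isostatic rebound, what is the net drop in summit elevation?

Rebound u = e ρ_c/ρ_m = 2.592 km × 2770/3320 = 2.163 km.
Net surface drop = e − u = 2.592 km − 2.163 km = e (ρ_m − ρ_c)/ρ_m = 0.429 km.

0.429 km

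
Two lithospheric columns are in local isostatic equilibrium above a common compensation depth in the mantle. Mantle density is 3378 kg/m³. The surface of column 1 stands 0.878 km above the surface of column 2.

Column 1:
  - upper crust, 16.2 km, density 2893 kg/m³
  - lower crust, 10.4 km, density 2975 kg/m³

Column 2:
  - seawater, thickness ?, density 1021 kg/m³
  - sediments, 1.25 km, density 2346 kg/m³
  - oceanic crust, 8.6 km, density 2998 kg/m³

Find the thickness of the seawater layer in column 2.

1.92 km

Take the compensation level at the base of the deeper column (depth z_c below the surface of column 1) and equate Σ ρ_i t_i down to z_c; mantle fills any gap and the z_c terms cancel.
Column 1: 16.2×2893 + 10.4×2975 + (z_c − 26.6)×3378
Column 2: 0.878×0 + x×1021 + 1.25×2346 + 8.6×2998 + (z_c − 0.878 − 9.85 − x)×3378
The z_c×3378 term appears on both sides and cancels. Collect the known terms of each column as K = Σ(ρt)_known − 3378 × (depth of known layers): K_1 = 77806.6 − 3378×26.6 = −12048.2; K_2 = 28715.3 − 3378×(0.878 + 9.85) = −7523.884.
Balance: K_1 = K_2 − x×(3378 − 1021), so x = (K_2 − K_1)/(3378 − 1021) = 4524.32/2357 = 1.92 km.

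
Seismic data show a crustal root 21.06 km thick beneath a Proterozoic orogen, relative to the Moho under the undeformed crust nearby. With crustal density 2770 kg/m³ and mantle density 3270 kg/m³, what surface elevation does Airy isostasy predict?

3.8 km

For local isostatic compensation: ρ_c h = (ρ_m − ρ_c) r.
h = r (ρ_m − ρ_c) / ρ_c = 21.06 km × (3270 − 2770) / 2770 = 3.8 km.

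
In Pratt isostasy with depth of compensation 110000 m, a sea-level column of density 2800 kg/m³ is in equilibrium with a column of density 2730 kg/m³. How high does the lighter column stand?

ρ_ref D = ρ (D + h) → h = D (ρ_ref − ρ)/ρ.
h = 110000 m × (2800 − 2730)/2730 = 2820 m.

2820 m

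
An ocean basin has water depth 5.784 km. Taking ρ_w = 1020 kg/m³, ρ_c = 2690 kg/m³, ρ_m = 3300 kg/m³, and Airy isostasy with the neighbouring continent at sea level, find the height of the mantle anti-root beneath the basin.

15.8 km

For local isostatic compensation: replacing crust with seawater at the top is compensated by replacing crust with mantle at the base: d (ρ_c − ρ_w) = a (ρ_m − ρ_c).
a = d (ρ_c − ρ_w)/(ρ_m − ρ_c) = 5.784 km × 1670/610 = 15.8 km.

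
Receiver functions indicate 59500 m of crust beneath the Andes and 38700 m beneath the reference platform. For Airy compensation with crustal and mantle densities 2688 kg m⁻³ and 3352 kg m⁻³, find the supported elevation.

4120 m

Excess crust Δ = 59500 m − 38700 m = 20800 m, split between elevation h and root r with h + r = Δ.
Airy balance ρ_c h = (ρ_m − ρ_c) r gives r = h ρ_c/(ρ_m − ρ_c), so h (1 + ρ_c/(ρ_m − ρ_c)) = Δ, i.e. h = Δ (ρ_m − ρ_c)/ρ_m.
h = 20800 m × 664/3352 = 4120 m.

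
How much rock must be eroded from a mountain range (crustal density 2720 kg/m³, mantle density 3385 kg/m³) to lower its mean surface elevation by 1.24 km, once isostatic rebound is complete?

Net drop Δ = e − u = e − e ρ_c/ρ_m = e (ρ_m − ρ_c)/ρ_m.
e = Δ ρ_m/(ρ_m − ρ_c) = 1.24 km × 3385/665 = 6.31 km.

6.31 km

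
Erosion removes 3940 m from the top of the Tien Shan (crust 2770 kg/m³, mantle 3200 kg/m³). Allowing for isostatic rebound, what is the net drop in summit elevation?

529 m

Rebound u = e ρ_c/ρ_m = 3940 m × 2770/3200 = 3411 m.
Net surface drop = e − u = 3940 m − 3411 m = e (ρ_m − ρ_c)/ρ_m = 529 m.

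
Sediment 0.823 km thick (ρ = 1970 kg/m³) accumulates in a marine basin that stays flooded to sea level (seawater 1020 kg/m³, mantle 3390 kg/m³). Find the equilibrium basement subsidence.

Submarine loading: the sediment displaces seawater, and the subsidence is in turn flooded, so s (ρ_m − ρ_w) = t (ρ_sed − ρ_w).
s = 0.823 km × (1970 − 1020) / (3390 − 1020) = 0.33 km.

0.33 km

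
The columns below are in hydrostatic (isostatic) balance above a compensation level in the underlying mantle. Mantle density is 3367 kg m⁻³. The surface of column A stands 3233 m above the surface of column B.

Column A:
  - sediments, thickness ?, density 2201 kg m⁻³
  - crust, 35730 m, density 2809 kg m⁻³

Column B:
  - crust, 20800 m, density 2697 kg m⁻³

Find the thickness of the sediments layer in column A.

Take the compensation level at the base of the deeper column (depth z_c below the surface of column A) and equate Σ ρ_i t_i down to z_c; mantle fills any gap and the z_c terms cancel.
Column A: x×2201 + 35730×2809 + (z_c − 35730 − x)×3367
Column B: 3233×0 + 20800×2697 + (z_c − 3233 − 20800)×3367
The z_c×3367 term appears on both sides and cancels. Collect the known terms of each column as K = Σ(ρt)_known − 3367 × (depth of known layers): K_A = 100365570 − 3367×35730 = −19937340; K_B = 56097600 − 3367×(3233 + 20800) = −24821511.
Balance: K_A − x×(3367 − 2201) = K_B, so x = (K_A − K_B)/(3367 − 2201) = 4884170/1166 = 4190 m.

4190 m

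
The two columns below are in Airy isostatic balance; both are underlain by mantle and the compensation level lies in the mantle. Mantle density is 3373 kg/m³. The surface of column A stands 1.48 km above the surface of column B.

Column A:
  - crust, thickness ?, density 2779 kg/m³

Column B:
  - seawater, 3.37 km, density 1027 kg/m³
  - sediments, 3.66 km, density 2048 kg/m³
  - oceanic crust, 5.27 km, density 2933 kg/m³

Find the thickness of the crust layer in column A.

33.8 km

Take the compensation level at the base of the deeper column (depth z_c below the surface of column A) and equate Σ ρ_i t_i down to z_c; mantle fills any gap and the z_c terms cancel.
Column A: x×2779 + (z_c − 0 − x)×3373
Column B: 1.48×0 + 3.37×1027 + 3.66×2048 + 5.27×2933 + (z_c − 1.48 − 12.3)×3373
The z_c×3373 term appears on both sides and cancels. Collect the known terms of each column as K = Σ(ρt)_known − 3373 × (depth of known layers): K_A = 0 − 3373×0 = 0; K_B = 26413.58 − 3373×(1.48 + 12.3) = −20066.36.
Balance: K_A − x×(3373 − 2779) = K_B, so x = (K_A − K_B)/(3373 − 2779) = 20066.4/594 = 33.8 km.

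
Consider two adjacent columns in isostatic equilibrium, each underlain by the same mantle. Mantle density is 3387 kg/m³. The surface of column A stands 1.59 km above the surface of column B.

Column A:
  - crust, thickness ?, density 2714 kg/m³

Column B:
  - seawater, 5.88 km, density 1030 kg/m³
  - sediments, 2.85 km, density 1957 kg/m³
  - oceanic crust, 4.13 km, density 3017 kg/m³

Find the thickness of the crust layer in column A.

36.9 km

Take the compensation level at the base of the deeper column (depth z_c below the surface of column A) and equate Σ ρ_i t_i down to z_c; mantle fills any gap and the z_c terms cancel.
Column A: x×2714 + (z_c − 0 − x)×3387
Column B: 1.59×0 + 5.88×1030 + 2.85×1957 + 4.13×3017 + (z_c − 1.59 − 12.86)×3387
The z_c×3387 term appears on both sides and cancels. Collect the known terms of each column as K = Σ(ρt)_known − 3387 × (depth of known layers): K_A = 0 − 3387×0 = 0; K_B = 24094.06 − 3387×(1.59 + 12.86) = −24848.09.
Balance: K_A − x×(3387 − 2714) = K_B, so x = (K_A − K_B)/(3387 − 2714) = 24848.1/673 = 36.9 km.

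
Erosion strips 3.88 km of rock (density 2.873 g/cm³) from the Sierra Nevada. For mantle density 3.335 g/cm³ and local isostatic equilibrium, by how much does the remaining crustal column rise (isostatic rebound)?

3.34 km

Unloading: uplift u = e ρ_c/ρ_m = 3.88 km × 2.873/3.335 = 3.34 km.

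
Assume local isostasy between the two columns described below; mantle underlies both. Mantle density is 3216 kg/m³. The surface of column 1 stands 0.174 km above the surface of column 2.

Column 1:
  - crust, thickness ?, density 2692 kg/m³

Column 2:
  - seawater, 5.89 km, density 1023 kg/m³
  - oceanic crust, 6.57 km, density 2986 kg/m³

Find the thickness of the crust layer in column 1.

Take the compensation level at the base of the deeper column (depth z_c below the surface of column 1) and equate Σ ρ_i t_i down to z_c; mantle fills any gap and the z_c terms cancel.
Column 1: x×2692 + (z_c − 0 − x)×3216
Column 2: 0.174×0 + 5.89×1023 + 6.57×2986 + (z_c − 0.174 − 12.46)×3216
The z_c×3216 term appears on both sides and cancels. Collect the known terms of each column as K = Σ(ρt)_known − 3216 × (depth of known layers): K_1 = 0 − 3216×0 = 0; K_2 = 25643.49 − 3216×(0.174 + 12.46) = −14987.454.
Balance: K_1 − x×(3216 − 2692) = K_2, so x = (K_1 − K_2)/(3216 − 2692) = 14987.5/524 = 28.6 km.

28.6 km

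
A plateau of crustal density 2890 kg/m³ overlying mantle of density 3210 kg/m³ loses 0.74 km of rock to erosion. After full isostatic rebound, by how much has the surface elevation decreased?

0.0738 km

Rebound u = e ρ_c/ρ_m = 0.74 km × 2890/3210 = 0.6662 km.
Net surface drop = e − u = 0.74 km − 0.6662 km = e (ρ_m − ρ_c)/ρ_m = 0.0738 km.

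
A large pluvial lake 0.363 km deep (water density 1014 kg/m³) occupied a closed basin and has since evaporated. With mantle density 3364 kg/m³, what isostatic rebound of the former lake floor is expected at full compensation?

0.109 km

u = d ρ_w/ρ_m = 0.363 km × 1014/3364 = 0.109 km.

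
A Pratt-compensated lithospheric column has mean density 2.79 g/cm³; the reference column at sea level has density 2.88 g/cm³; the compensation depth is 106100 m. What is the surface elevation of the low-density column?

3420 m

ρ_ref D = ρ (D + h) → h = D (ρ_ref − ρ)/ρ.
h = 106100 m × (2.88 − 2.79)/2.79 = 3420 m.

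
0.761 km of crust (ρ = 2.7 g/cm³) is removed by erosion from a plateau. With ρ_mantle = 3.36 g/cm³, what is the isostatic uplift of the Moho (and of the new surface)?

Unloading: uplift u = e ρ_c/ρ_m = 0.761 km × 2.7/3.36 = 0.612 km.

0.612 km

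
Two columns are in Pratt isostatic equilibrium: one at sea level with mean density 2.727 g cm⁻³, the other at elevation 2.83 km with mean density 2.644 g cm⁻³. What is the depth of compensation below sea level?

90.2 km

ρ_ref D = ρ (D + h) → D (ρ_ref − ρ) = ρ h.
D = ρ h/(ρ_ref − ρ) = 2.644 × 2.83 km/(2.727 − 2.644) = 90.2 km.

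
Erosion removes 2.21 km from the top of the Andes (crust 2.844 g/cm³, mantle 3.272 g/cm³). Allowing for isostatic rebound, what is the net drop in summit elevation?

Rebound u = e ρ_c/ρ_m = 2.21 km × 2.844/3.272 = 1.921 km.
Net surface drop = e − u = 2.21 km − 1.921 km = e (ρ_m − ρ_c)/ρ_m = 0.289 km.

0.289 km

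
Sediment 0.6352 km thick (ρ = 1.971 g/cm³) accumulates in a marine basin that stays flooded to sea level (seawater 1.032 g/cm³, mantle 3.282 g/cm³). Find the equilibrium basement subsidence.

0.265 km

Submarine loading: the sediment displaces seawater, and the subsidence is in turn flooded, so s (ρ_m − ρ_w) = t (ρ_sed − ρ_w).
s = 0.6352 km × (1.971 − 1.032) / (3.282 − 1.032) = 0.265 km.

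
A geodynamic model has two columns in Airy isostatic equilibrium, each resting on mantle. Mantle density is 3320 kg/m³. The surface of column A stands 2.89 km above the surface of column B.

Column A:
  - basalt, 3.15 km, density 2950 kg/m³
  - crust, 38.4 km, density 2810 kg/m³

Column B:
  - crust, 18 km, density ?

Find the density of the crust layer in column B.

Take the compensation level at the base of the deeper column (depth z_c below the surface of column A) and equate Σ ρ_i t_i down to z_c; mantle fills any gap and the z_c terms cancel.
Column A: 3.15×2950 + 38.4×2810 + (z_c − 41.55)×3320
Column B: 2.89×0 + 18×ρ + (z_c − 2.89 − 18)×3320
The z_c×3320 term appears on both sides and cancels. Collect the known terms of each column as K = Σ(ρt)_known − 3320 × (depth of known layers): K_A = 117196.5 − 3320×41.55 = −20749.5; K_B = 0 − 3320×(2.89 + 18) = −69354.8.
Balance: K_A = K_B + 18×ρ, so ρ = (K_A − K_B)/18 = 48605.3/18 = 2700 kg/m³.

2700 kg/m³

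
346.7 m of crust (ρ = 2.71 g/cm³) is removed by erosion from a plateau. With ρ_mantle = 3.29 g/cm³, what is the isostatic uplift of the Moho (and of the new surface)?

286 m

Unloading: uplift u = e ρ_c/ρ_m = 346.7 m × 2.71/3.29 = 286 m.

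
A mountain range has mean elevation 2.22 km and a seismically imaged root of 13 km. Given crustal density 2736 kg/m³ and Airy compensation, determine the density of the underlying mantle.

Airy balance: ρ_c h = (ρ_m − ρ_c) r → ρ_m = ρ_c (1 + h/r).
ρ_m = 2736 × (1 + 2.22 km/13 km) = 3200 kg/m³.

3200 kg/m³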